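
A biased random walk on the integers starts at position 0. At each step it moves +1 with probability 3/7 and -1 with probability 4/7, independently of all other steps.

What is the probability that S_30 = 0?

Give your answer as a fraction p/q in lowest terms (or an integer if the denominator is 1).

Answer: 2389898977236332429967360/22539340290692258087863249

Derivation:
To be at 0 after 30 steps: need exactly 15 steps of +1 and 15 of -1.
Number of such sequences: C(30,15) = 155117520
Each has probability (3/7)^15 · (4/7)^15 = 15407021574586368/22539340290692258087863249
P = 155117520 · 15407021574586368/22539340290692258087863249 = 2389898977236332429967360/22539340290692258087863249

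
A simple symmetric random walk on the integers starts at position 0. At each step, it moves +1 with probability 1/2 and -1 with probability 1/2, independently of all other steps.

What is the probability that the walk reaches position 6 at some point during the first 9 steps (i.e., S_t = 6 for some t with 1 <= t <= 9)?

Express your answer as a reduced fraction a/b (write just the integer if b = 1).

Answer: 5/128

Derivation:
Count via complement. Let g(t,s) = #length-t paths at position s with S_1..S_t all ≠ 6.
g(t,s) = g(t-1,s-1) + g(t-1,s+1) for s ≠ 6; g(t,6) = 0.
t=0: g(0,0)=1
t=1: g(1,-1)=1 g(1,1)=1
t=2: g(2,-2)=1 g(2,0)=2 g(2,2)=1
t=3: g(3,-3)=1 g(3,-1)=3 g(3,1)=3 g(3,3)=1
t=4: g(4,-4)=1 g(4,-2)=4 g(4,0)=6 g(4,2)=4 g(4,4)=1
t=5: g(5,-5)=1 g(5,-3)=5 g(5,-1)=10 g(5,1)=10 g(5,3)=5 g(5,5)=1
t=6: g(6,-6)=1 g(6,-4)=6 g(6,-2)=15 g(6,0)=20 g(6,2)=15 g(6,4)=6
t=7: g(7,-7)=1 g(7,-5)=7 g(7,-3)=21 g(7,-1)=35 g(7,1)=35 g(7,3)=21 g(7,5)=6
t=8: g(8,-8)=1 g(8,-6)=8 g(8,-4)=28 g(8,-2)=56 g(8,0)=70 g(8,2)=56 g(8,4)=27
t=9: g(9,-9)=1 g(9,-7)=9 g(9,-5)=36 g(9,-3)=84 g(9,-1)=126 g(9,1)=126 g(9,3)=83 g(9,5)=27
Paths never hitting 6: Σ_s g(9,s) = 492
Paths hitting 6: 2^9 - 492 = 20
P = 20/512 = 5/128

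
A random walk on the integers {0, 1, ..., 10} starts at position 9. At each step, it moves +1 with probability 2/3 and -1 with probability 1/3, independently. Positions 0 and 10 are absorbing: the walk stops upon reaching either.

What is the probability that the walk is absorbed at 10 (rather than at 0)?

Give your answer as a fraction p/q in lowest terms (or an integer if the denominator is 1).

Answer: 1022/1023

Derivation:
Biased walk: p = 2/3, q = 1/3, r = q/p = 1/2
Gambler's ruin: P(hit 10 before 0 | start at 9) = (1 - r^a)/(1 - r^N)
r^9 = 1/512; r^10 = 1/1024
P = (1 - 1/512) / (1 - 1/1024) = 511/512 / 1023/1024 = 1022/1023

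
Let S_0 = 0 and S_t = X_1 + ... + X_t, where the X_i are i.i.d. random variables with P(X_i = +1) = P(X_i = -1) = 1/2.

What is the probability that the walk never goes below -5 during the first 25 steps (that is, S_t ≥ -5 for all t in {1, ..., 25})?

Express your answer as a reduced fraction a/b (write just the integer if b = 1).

Answer: 3231615/4194304

Derivation:
Let f(t,s) = #length-t paths at position s with S_1..S_t all ≥ -5.
f(t,s) = f(t-1,s-1) + f(t-1,s+1) for s ≥ -5; f(t,s) = 0 for s < -5.
t=0: f(0,0)=1
t=1: f(1,-1)=1 f(1,1)=1
t=2: f(2,-2)=1 f(2,0)=2 f(2,2)=1
t=3: f(3,-3)=1 f(3,-1)=3 f(3,1)=3 f(3,3)=1
t=4: f(4,-4)=1 f(4,-2)=4 f(4,0)=6 f(4,2)=4 f(4,4)=1
t=5: f(5,-5)=1 f(5,-3)=5 f(5,-1)=10 f(5,1)=10 f(5,3)=5 f(5,5)=1
t=6: f(6,-4)=6 f(6,-2)=15 f(6,0)=20 f(6,2)=15 f(6,4)=6 f(6,6)=1
t=7: f(7,-5)=6 f(7,-3)=21 f(7,-1)=35 f(7,1)=35 f(7,3)=21 f(7,5)=7 f(7,7)=1
t=8: f(8,-4)=27 f(8,-2)=56 f(8,0)=70 f(8,2)=56 f(8,4)=28 f(8,6)=8 f(8,8)=1
t=9: f(9,-5)=27 f(9,-3)=83 f(9,-1)=126 f(9,1)=126 f(9,3)=84 f(9,5)=36 f(9,7)=9 f(9,9)=1
t=10: f(10,-4)=110 f(10,-2)=209 f(10,0)=252 f(10,2)=210 f(10,4)=120 f(10,6)=45 f(10,8)=10 f(10,10)=1
t=11: f(11,-5)=110 f(11,-3)=319 f(11,-1)=461 f(11,1)=462 f(11,3)=330 f(11,5)=165 f(11,7)=55 f(11,9)=11 f(11,11)=1
t=12: f(12,-4)=429 f(12,-2)=780 f(12,0)=923 f(12,2)=792 f(12,4)=495 f(12,6)=220 f(12,8)=66 f(12,10)=12 f(12,12)=1
t=13: f(13,-5)=429 f(13,-3)=1209 f(13,-1)=1703 f(13,1)=1715 f(13,3)=1287 f(13,5)=715 f(13,7)=286 f(13,9)=78 f(13,11)=13 f(13,13)=1
t=14: f(14,-4)=1638 f(14,-2)=2912 f(14,0)=3418 f(14,2)=3002 f(14,4)=2002 f(14,6)=1001 f(14,8)=364 f(14,10)=91 f(14,12)=14 f(14,14)=1
t=15: f(15,-5)=1638 f(15,-3)=4550 f(15,-1)=6330 f(15,1)=6420 f(15,3)=5004 f(15,5)=3003 f(15,7)=1365 f(15,9)=455 f(15,11)=105 f(15,13)=15 f(15,15)=1
t=16: f(16,-4)=6188 f(16,-2)=10880 f(16,0)=12750 f(16,2)=11424 f(16,4)=8007 f(16,6)=4368 f(16,8)=1820 f(16,10)=560 f(16,12)=120 f(16,14)=16 f(16,16)=1
t=17: f(17,-5)=6188 f(17,-3)=17068 f(17,-1)=23630 f(17,1)=24174 f(17,3)=19431 f(17,5)=12375 f(17,7)=6188 f(17,9)=2380 f(17,11)=680 f(17,13)=136 f(17,15)=17 f(17,17)=1
t=18: f(18,-4)=23256 f(18,-2)=40698 f(18,0)=47804 f(18,2)=43605 f(18,4)=31806 f(18,6)=18563 f(18,8)=8568 f(18,10)=3060 f(18,12)=816 f(18,14)=153 f(18,16)=18 f(18,18)=1
t=19: f(19,-5)=23256 f(19,-3)=63954 f(19,-1)=88502 f(19,1)=91409 f(19,3)=75411 f(19,5)=50369 f(19,7)=27131 f(19,9)=11628 f(19,11)=3876 f(19,13)=969 f(19,15)=171 f(19,17)=19 f(19,19)=1
t=20: f(20,-4)=87210 f(20,-2)=152456 f(20,0)=179911 f(20,2)=166820 f(20,4)=125780 f(20,6)=77500 f(20,8)=38759 f(20,10)=15504 f(20,12)=4845 f(20,14)=1140 f(20,16)=190 f(20,18)=20 f(20,20)=1
t=21: f(21,-5)=87210 f(21,-3)=239666 f(21,-1)=332367 f(21,1)=346731 f(21,3)=292600 f(21,5)=203280 f(21,7)=116259 f(21,9)=54263 f(21,11)=20349 f(21,13)=5985 f(21,15)=1330 f(21,17)=210 f(21,19)=21 f(21,21)=1
t=22: f(22,-4)=326876 f(22,-2)=572033 f(22,0)=679098 f(22,2)=639331 f(22,4)=495880 f(22,6)=319539 f(22,8)=170522 f(22,10)=74612 f(22,12)=26334 f(22,14)=7315 f(22,16)=1540 f(22,18)=231 f(22,20)=22 f(22,22)=1
t=23: f(23,-5)=326876 f(23,-3)=898909 f(23,-1)=1251131 f(23,1)=1318429 f(23,3)=1135211 f(23,5)=815419 f(23,7)=490061 f(23,9)=245134 f(23,11)=100946 f(23,13)=33649 f(23,15)=8855 f(23,17)=1771 f(23,19)=253 f(23,21)=23 f(23,23)=1
t=24: f(24,-4)=1225785 f(24,-2)=2150040 f(24,0)=2569560 f(24,2)=2453640 f(24,4)=1950630 f(24,6)=1305480 f(24,8)=735195 f(24,10)=346080 f(24,12)=134595 f(24,14)=42504 f(24,16)=10626 f(24,18)=2024 f(24,20)=276 f(24,22)=24 f(24,24)=1
t=25: f(25,-5)=1225785 f(25,-3)=3375825 f(25,-1)=4719600 f(25,1)=5023200 f(25,3)=4404270 f(25,5)=3256110 f(25,7)=2040675 f(25,9)=1081275 f(25,11)=480675 f(25,13)=177099 f(25,15)=53130 f(25,17)=12650 f(25,19)=2300 f(25,21)=300 f(25,23)=25 f(25,25)=1
Σ_s f(25,s) = 25852920
P = 25852920/33554432 = 3231615/4194304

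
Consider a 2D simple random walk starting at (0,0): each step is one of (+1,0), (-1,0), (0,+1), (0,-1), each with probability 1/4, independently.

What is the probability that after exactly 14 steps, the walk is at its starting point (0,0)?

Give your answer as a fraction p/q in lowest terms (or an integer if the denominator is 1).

Answer: 184041/4194304

Derivation:
Let h be the number of horizontal steps (so 14-h are vertical). To end at (0,0) need (h+0)/2 right-steps and ((14-h)+0)/2 up-steps.
Sum over h with 0 ≤ h ≤ 14, h ≡ 0 (mod 2), 14-h ≡ 0 (mod 2):
h=0: C(14,0)·C(0,0)·C(14,7) = 1·1·3432 = 3432
h=2: C(14,2)·C(2,1)·C(12,6) = 91·2·924 = 168168
h=4: C(14,4)·C(4,2)·C(10,5) = 1001·6·252 = 1513512
h=6: C(14,6)·C(6,3)·C(8,4) = 3003·20·70 = 4204200
h=8: C(14,8)·C(8,4)·C(6,3) = 3003·70·20 = 4204200
h=10: C(14,10)·C(10,5)·C(4,2) = 1001·252·6 = 1513512
h=12: C(14,12)·C(12,6)·C(2,1) = 91·924·2 = 168168
h=14: C(14,14)·C(14,7)·C(0,0) = 1·3432·1 = 3432
Total favorable: 11778624
Total paths: 4^14 = 268435456
P = 11778624/268435456 = 184041/4194304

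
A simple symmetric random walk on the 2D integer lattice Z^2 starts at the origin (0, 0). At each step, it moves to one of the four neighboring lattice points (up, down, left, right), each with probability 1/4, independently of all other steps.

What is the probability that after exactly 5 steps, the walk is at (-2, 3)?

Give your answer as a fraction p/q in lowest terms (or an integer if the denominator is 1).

Answer: 5/512

Derivation:
Let h be the number of horizontal steps (so 5-h are vertical). To end at (-2,3) need (h-2)/2 right-steps and ((5-h)+3)/2 up-steps.
Sum over h with 2 ≤ h ≤ 2, h ≡ 0 (mod 2), 5-h ≡ 1 (mod 2):
h=2: C(5,2)·C(2,0)·C(3,3) = 10·1·1 = 10
Total favorable: 10
Total paths: 4^5 = 1024
P = 10/1024 = 5/512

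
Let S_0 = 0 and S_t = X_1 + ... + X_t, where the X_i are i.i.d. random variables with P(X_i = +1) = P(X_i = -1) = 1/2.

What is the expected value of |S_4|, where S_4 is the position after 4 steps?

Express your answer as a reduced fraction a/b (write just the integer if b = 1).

S_4 takes values m ≡ 0 (mod 2) with |m| ≤ 4; P(S_4=m) = C(4,(4+m)/2)/2^4.
Total paths: 2^4 = 16
Distribution: P(S=-4)=1/16, P(S=-2)=4/16, P(S=0)=6/16, P(S=2)=4/16, P(S=4)=1/16
E[|S_4|] = Σ_m |m|·P(S_4=m) = 24/16 = 3/2

Answer: 3/2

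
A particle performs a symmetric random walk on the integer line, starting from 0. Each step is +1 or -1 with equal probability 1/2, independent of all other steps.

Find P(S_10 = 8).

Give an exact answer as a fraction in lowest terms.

Answer: 5/512

Derivation:
To reach position 8 after 10 steps: need 9 steps of +1 and 1 of -1.
Favorable paths: C(10,9) = 10
Total paths: 2^10 = 1024
P = 10/1024 = 5/512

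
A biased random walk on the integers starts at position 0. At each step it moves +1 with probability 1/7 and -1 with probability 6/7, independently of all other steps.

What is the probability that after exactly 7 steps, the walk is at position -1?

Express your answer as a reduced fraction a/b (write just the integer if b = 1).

To reach position -1 after 7 steps: need 3 steps of +1 and 4 steps of -1.
Number of such sequences: C(7,3) = 35
Each has probability (1/7)^3 · (6/7)^4 = 1296/823543
P = 35 · 1296/823543 = 6480/117649

Answer: 6480/117649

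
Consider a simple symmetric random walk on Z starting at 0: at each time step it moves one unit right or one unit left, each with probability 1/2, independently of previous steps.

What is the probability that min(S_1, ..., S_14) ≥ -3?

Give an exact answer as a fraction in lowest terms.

Let f(t,s) = #length-t paths at position s with S_1..S_t all ≥ -3.
f(t,s) = f(t-1,s-1) + f(t-1,s+1) for s ≥ -3; f(t,s) = 0 for s < -3.
t=0: f(0,0)=1
t=1: f(1,-1)=1 f(1,1)=1
t=2: f(2,-2)=1 f(2,0)=2 f(2,2)=1
t=3: f(3,-3)=1 f(3,-1)=3 f(3,1)=3 f(3,3)=1
t=4: f(4,-2)=4 f(4,0)=6 f(4,2)=4 f(4,4)=1
t=5: f(5,-3)=4 f(5,-1)=10 f(5,1)=10 f(5,3)=5 f(5,5)=1
t=6: f(6,-2)=14 f(6,0)=20 f(6,2)=15 f(6,4)=6 f(6,6)=1
t=7: f(7,-3)=14 f(7,-1)=34 f(7,1)=35 f(7,3)=21 f(7,5)=7 f(7,7)=1
t=8: f(8,-2)=48 f(8,0)=69 f(8,2)=56 f(8,4)=28 f(8,6)=8 f(8,8)=1
t=9: f(9,-3)=48 f(9,-1)=117 f(9,1)=125 f(9,3)=84 f(9,5)=36 f(9,7)=9 f(9,9)=1
t=10: f(10,-2)=165 f(10,0)=242 f(10,2)=209 f(10,4)=120 f(10,6)=45 f(10,8)=10 f(10,10)=1
t=11: f(11,-3)=165 f(11,-1)=407 f(11,1)=451 f(11,3)=329 f(11,5)=165 f(11,7)=55 f(11,9)=11 f(11,11)=1
t=12: f(12,-2)=572 f(12,0)=858 f(12,2)=780 f(12,4)=494 f(12,6)=220 f(12,8)=66 f(12,10)=12 f(12,12)=1
t=13: f(13,-3)=572 f(13,-1)=1430 f(13,1)=1638 f(13,3)=1274 f(13,5)=714 f(13,7)=286 f(13,9)=78 f(13,11)=13 f(13,13)=1
t=14: f(14,-2)=2002 f(14,0)=3068 f(14,2)=2912 f(14,4)=1988 f(14,6)=1000 f(14,8)=364 f(14,10)=91 f(14,12)=14 f(14,14)=1
Σ_s f(14,s) = 11440
P = 11440/16384 = 715/1024

Answer: 715/1024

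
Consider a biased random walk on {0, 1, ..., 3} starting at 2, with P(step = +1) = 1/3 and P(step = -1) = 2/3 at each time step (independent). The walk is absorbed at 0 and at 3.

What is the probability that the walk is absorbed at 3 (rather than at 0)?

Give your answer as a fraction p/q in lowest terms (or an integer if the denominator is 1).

Biased walk: p = 1/3, q = 2/3, r = q/p = 2
Gambler's ruin: P(hit 3 before 0 | start at 2) = (1 - r^a)/(1 - r^N)
r^2 = 4; r^3 = 8
P = (1 - 4) / (1 - 8) = -3 / -7 = 3/7

Answer: 3/7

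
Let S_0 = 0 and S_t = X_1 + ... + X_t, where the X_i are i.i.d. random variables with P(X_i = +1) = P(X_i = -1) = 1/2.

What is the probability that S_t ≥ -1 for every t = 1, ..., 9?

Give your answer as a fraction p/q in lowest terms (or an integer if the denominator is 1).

Answer: 63/128

Derivation:
Let f(t,s) = #length-t paths at position s with S_1..S_t all ≥ -1.
f(t,s) = f(t-1,s-1) + f(t-1,s+1) for s ≥ -1; f(t,s) = 0 for s < -1.
t=0: f(0,0)=1
t=1: f(1,-1)=1 f(1,1)=1
t=2: f(2,0)=2 f(2,2)=1
t=3: f(3,-1)=2 f(3,1)=3 f(3,3)=1
t=4: f(4,0)=5 f(4,2)=4 f(4,4)=1
t=5: f(5,-1)=5 f(5,1)=9 f(5,3)=5 f(5,5)=1
t=6: f(6,0)=14 f(6,2)=14 f(6,4)=6 f(6,6)=1
t=7: f(7,-1)=14 f(7,1)=28 f(7,3)=20 f(7,5)=7 f(7,7)=1
t=8: f(8,0)=42 f(8,2)=48 f(8,4)=27 f(8,6)=8 f(8,8)=1
t=9: f(9,-1)=42 f(9,1)=90 f(9,3)=75 f(9,5)=35 f(9,7)=9 f(9,9)=1
Σ_s f(9,s) = 252
P = 252/512 = 63/128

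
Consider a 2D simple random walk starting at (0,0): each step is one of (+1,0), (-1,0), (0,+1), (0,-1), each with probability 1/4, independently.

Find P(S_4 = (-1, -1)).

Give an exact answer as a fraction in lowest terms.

Let h be the number of horizontal steps (so 4-h are vertical). To end at (-1,-1) need (h-1)/2 right-steps and ((4-h)-1)/2 up-steps.
Sum over h with 1 ≤ h ≤ 3, h ≡ 1 (mod 2), 4-h ≡ 1 (mod 2):
h=1: C(4,1)·C(1,0)·C(3,1) = 4·1·3 = 12
h=3: C(4,3)·C(3,1)·C(1,0) = 4·3·1 = 12
Total favorable: 24
Total paths: 4^4 = 256
P = 24/256 = 3/32

Answer: 3/32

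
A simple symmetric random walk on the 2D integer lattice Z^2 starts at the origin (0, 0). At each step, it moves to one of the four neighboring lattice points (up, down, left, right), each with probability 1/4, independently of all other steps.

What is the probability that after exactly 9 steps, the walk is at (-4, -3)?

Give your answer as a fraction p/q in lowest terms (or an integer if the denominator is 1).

Let h be the number of horizontal steps (so 9-h are vertical). To end at (-4,-3) need (h-4)/2 right-steps and ((9-h)-3)/2 up-steps.
Sum over h with 4 ≤ h ≤ 6, h ≡ 0 (mod 2), 9-h ≡ 1 (mod 2):
h=4: C(9,4)·C(4,0)·C(5,1) = 126·1·5 = 630
h=6: C(9,6)·C(6,1)·C(3,0) = 84·6·1 = 504
Total favorable: 1134
Total paths: 4^9 = 262144
P = 1134/262144 = 567/131072

Answer: 567/131072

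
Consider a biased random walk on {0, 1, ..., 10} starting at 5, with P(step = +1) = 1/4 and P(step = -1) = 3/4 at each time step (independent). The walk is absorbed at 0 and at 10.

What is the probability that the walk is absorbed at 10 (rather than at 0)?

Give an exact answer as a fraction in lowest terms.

Answer: 1/244

Derivation:
Biased walk: p = 1/4, q = 3/4, r = q/p = 3
Gambler's ruin: P(hit 10 before 0 | start at 5) = (1 - r^a)/(1 - r^N)
r^5 = 243; r^10 = 59049
P = (1 - 243) / (1 - 59049) = -242 / -59048 = 1/244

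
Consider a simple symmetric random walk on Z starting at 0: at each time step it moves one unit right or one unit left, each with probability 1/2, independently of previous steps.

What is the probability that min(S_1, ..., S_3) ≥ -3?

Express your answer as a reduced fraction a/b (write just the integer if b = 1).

Let f(t,s) = #length-t paths at position s with S_1..S_t all ≥ -3.
f(t,s) = f(t-1,s-1) + f(t-1,s+1) for s ≥ -3; f(t,s) = 0 for s < -3.
t=0: f(0,0)=1
t=1: f(1,-1)=1 f(1,1)=1
t=2: f(2,-2)=1 f(2,0)=2 f(2,2)=1
t=3: f(3,-3)=1 f(3,-1)=3 f(3,1)=3 f(3,3)=1
Σ_s f(3,s) = 8
P = 8/8 = 1

Answer: 1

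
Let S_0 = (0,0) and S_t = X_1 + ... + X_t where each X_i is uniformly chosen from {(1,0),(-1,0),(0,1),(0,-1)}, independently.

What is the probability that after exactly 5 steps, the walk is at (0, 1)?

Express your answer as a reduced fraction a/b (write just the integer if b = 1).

Answer: 25/256

Derivation:
Let h be the number of horizontal steps (so 5-h are vertical). To end at (0,1) need (h+0)/2 right-steps and ((5-h)+1)/2 up-steps.
Sum over h with 0 ≤ h ≤ 4, h ≡ 0 (mod 2), 5-h ≡ 1 (mod 2):
h=0: C(5,0)·C(0,0)·C(5,3) = 1·1·10 = 10
h=2: C(5,2)·C(2,1)·C(3,2) = 10·2·3 = 60
h=4: C(5,4)·C(4,2)·C(1,1) = 5·6·1 = 30
Total favorable: 100
Total paths: 4^5 = 1024
P = 100/1024 = 25/256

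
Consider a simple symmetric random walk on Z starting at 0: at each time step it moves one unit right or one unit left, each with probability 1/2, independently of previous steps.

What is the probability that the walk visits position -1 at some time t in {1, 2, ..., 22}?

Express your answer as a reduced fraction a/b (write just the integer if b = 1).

Answer: 436109/524288

Derivation:
Count via complement. Let g(t,s) = #length-t paths at position s with S_1..S_t all ≠ -1.
g(t,s) = g(t-1,s-1) + g(t-1,s+1) for s ≠ -1; g(t,-1) = 0.
t=0: g(0,0)=1
t=1: g(1,1)=1
t=2: g(2,0)=1 g(2,2)=1
t=3: g(3,1)=2 g(3,3)=1
t=4: g(4,0)=2 g(4,2)=3 g(4,4)=1
t=5: g(5,1)=5 g(5,3)=4 g(5,5)=1
t=6: g(6,0)=5 g(6,2)=9 g(6,4)=5 g(6,6)=1
t=7: g(7,1)=14 g(7,3)=14 g(7,5)=6 g(7,7)=1
t=8: g(8,0)=14 g(8,2)=28 g(8,4)=20 g(8,6)=7 g(8,8)=1
t=9: g(9,1)=42 g(9,3)=48 g(9,5)=27 g(9,7)=8 g(9,9)=1
t=10: g(10,0)=42 g(10,2)=90 g(10,4)=75 g(10,6)=35 g(10,8)=9 g(10,10)=1
t=11: g(11,1)=132 g(11,3)=165 g(11,5)=110 g(11,7)=44 g(11,9)=10 g(11,11)=1
t=12: g(12,0)=132 g(12,2)=297 g(12,4)=275 g(12,6)=154 g(12,8)=54 g(12,10)=11 g(12,12)=1
t=13: g(13,1)=429 g(13,3)=572 g(13,5)=429 g(13,7)=208 g(13,9)=65 g(13,11)=12 g(13,13)=1
t=14: g(14,0)=429 g(14,2)=1001 g(14,4)=1001 g(14,6)=637 g(14,8)=273 g(14,10)=77 g(14,12)=13 g(14,14)=1
t=15: g(15,1)=1430 g(15,3)=2002 g(15,5)=1638 g(15,7)=910 g(15,9)=350 g(15,11)=90 g(15,13)=14 g(15,15)=1
t=16: g(16,0)=1430 g(16,2)=3432 g(16,4)=3640 g(16,6)=2548 g(16,8)=1260 g(16,10)=440 g(16,12)=104 g(16,14)=15 g(16,16)=1
t=17: g(17,1)=4862 g(17,3)=7072 g(17,5)=6188 g(17,7)=3808 g(17,9)=1700 g(17,11)=544 g(17,13)=119 g(17,15)=16 g(17,17)=1
t=18: g(18,0)=4862 g(18,2)=11934 g(18,4)=13260 g(18,6)=9996 g(18,8)=5508 g(18,10)=2244 g(18,12)=663 g(18,14)=135 g(18,16)=17 g(18,18)=1
t=19: g(19,1)=16796 g(19,3)=25194 g(19,5)=23256 g(19,7)=15504 g(19,9)=7752 g(19,11)=2907 g(19,13)=798 g(19,15)=152 g(19,17)=18 g(19,19)=1
t=20: g(20,0)=16796 g(20,2)=41990 g(20,4)=48450 g(20,6)=38760 g(20,8)=23256 g(20,10)=10659 g(20,12)=3705 g(20,14)=950 g(20,16)=170 g(20,18)=19 g(20,20)=1
t=21: g(21,1)=58786 g(21,3)=90440 g(21,5)=87210 g(21,7)=62016 g(21,9)=33915 g(21,11)=14364 g(21,13)=4655 g(21,15)=1120 g(21,17)=189 g(21,19)=20 g(21,21)=1
t=22: g(22,0)=58786 g(22,2)=149226 g(22,4)=177650 g(22,6)=149226 g(22,8)=95931 g(22,10)=48279 g(22,12)=19019 g(22,14)=5775 g(22,16)=1309 g(22,18)=209 g(22,20)=21 g(22,22)=1
Paths never hitting -1: Σ_s g(22,s) = 705432
Paths hitting -1: 2^22 - 705432 = 3488872
P = 3488872/4194304 = 436109/524288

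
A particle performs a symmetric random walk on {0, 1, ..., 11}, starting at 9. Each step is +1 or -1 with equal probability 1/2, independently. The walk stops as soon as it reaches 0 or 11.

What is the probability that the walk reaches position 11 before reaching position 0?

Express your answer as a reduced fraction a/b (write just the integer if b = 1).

Symmetric walk (p = 1/2): the harmonic-function argument gives P(hit 11 before 0 | start at 9) = a/N.
P = 9/11 = 9/11

Answer: 9/11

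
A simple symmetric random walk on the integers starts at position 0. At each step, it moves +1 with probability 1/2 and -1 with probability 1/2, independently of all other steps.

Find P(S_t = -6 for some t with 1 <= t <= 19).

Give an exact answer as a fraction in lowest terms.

Count via complement. Let g(t,s) = #length-t paths at position s with S_1..S_t all ≠ -6.
g(t,s) = g(t-1,s-1) + g(t-1,s+1) for s ≠ -6; g(t,-6) = 0.
t=0: g(0,0)=1
t=1: g(1,-1)=1 g(1,1)=1
t=2: g(2,-2)=1 g(2,0)=2 g(2,2)=1
t=3: g(3,-3)=1 g(3,-1)=3 g(3,1)=3 g(3,3)=1
t=4: g(4,-4)=1 g(4,-2)=4 g(4,0)=6 g(4,2)=4 g(4,4)=1
t=5: g(5,-5)=1 g(5,-3)=5 g(5,-1)=10 g(5,1)=10 g(5,3)=5 g(5,5)=1
t=6: g(6,-4)=6 g(6,-2)=15 g(6,0)=20 g(6,2)=15 g(6,4)=6 g(6,6)=1
t=7: g(7,-5)=6 g(7,-3)=21 g(7,-1)=35 g(7,1)=35 g(7,3)=21 g(7,5)=7 g(7,7)=1
t=8: g(8,-4)=27 g(8,-2)=56 g(8,0)=70 g(8,2)=56 g(8,4)=28 g(8,6)=8 g(8,8)=1
t=9: g(9,-5)=27 g(9,-3)=83 g(9,-1)=126 g(9,1)=126 g(9,3)=84 g(9,5)=36 g(9,7)=9 g(9,9)=1
t=10: g(10,-4)=110 g(10,-2)=209 g(10,0)=252 g(10,2)=210 g(10,4)=120 g(10,6)=45 g(10,8)=10 g(10,10)=1
t=11: g(11,-5)=110 g(11,-3)=319 g(11,-1)=461 g(11,1)=462 g(11,3)=330 g(11,5)=165 g(11,7)=55 g(11,9)=11 g(11,11)=1
t=12: g(12,-4)=429 g(12,-2)=780 g(12,0)=923 g(12,2)=792 g(12,4)=495 g(12,6)=220 g(12,8)=66 g(12,10)=12 g(12,12)=1
t=13: g(13,-5)=429 g(13,-3)=1209 g(13,-1)=1703 g(13,1)=1715 g(13,3)=1287 g(13,5)=715 g(13,7)=286 g(13,9)=78 g(13,11)=13 g(13,13)=1
t=14: g(14,-4)=1638 g(14,-2)=2912 g(14,0)=3418 g(14,2)=3002 g(14,4)=2002 g(14,6)=1001 g(14,8)=364 g(14,10)=91 g(14,12)=14 g(14,14)=1
t=15: g(15,-5)=1638 g(15,-3)=4550 g(15,-1)=6330 g(15,1)=6420 g(15,3)=5004 g(15,5)=3003 g(15,7)=1365 g(15,9)=455 g(15,11)=105 g(15,13)=15 g(15,15)=1
t=16: g(16,-4)=6188 g(16,-2)=10880 g(16,0)=12750 g(16,2)=11424 g(16,4)=8007 g(16,6)=4368 g(16,8)=1820 g(16,10)=560 g(16,12)=120 g(16,14)=16 g(16,16)=1
t=17: g(17,-5)=6188 g(17,-3)=17068 g(17,-1)=23630 g(17,1)=24174 g(17,3)=19431 g(17,5)=12375 g(17,7)=6188 g(17,9)=2380 g(17,11)=680 g(17,13)=136 g(17,15)=17 g(17,17)=1
t=18: g(18,-4)=23256 g(18,-2)=40698 g(18,0)=47804 g(18,2)=43605 g(18,4)=31806 g(18,6)=18563 g(18,8)=8568 g(18,10)=3060 g(18,12)=816 g(18,14)=153 g(18,16)=18 g(18,18)=1
t=19: g(19,-5)=23256 g(19,-3)=63954 g(19,-1)=88502 g(19,1)=91409 g(19,3)=75411 g(19,5)=50369 g(19,7)=27131 g(19,9)=11628 g(19,11)=3876 g(19,13)=969 g(19,15)=171 g(19,17)=19 g(19,19)=1
Paths never hitting -6: Σ_s g(19,s) = 436696
Paths hitting -6: 2^19 - 436696 = 87592
P = 87592/524288 = 10949/65536

Answer: 10949/65536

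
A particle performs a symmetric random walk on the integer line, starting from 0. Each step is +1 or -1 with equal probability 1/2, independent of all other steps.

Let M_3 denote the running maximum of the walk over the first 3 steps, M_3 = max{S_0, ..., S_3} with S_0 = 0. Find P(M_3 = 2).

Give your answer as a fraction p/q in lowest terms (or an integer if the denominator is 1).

Answer: 1/8

Derivation:
Let M_3 = max(S_0,...,S_3). Use the reflection principle: for j ≥ 1, #{paths with M_3 ≥ j} = #{S_3 ≥ j} + #{S_3 ≥ j+1}.
By reflection, #{M_3 ≥ 2} = #{S_3 ≥ 2} + #{S_3 ≥ 3} = 1 + 1 = 2.
#{M_3 ≥ 3} = #{S_3 ≥ 3} + #{S_3 ≥ 4} = 1 + 0 = 1.
#{M_3 = 2} = 2 - 1 = 1.
P(M_3 = 2) = 1/8 = 1/8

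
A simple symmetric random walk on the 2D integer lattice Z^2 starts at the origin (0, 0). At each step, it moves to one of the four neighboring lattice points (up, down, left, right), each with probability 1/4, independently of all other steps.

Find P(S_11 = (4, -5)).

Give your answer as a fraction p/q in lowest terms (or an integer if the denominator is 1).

Let h be the number of horizontal steps (so 11-h are vertical). To end at (4,-5) need (h+4)/2 right-steps and ((11-h)-5)/2 up-steps.
Sum over h with 4 ≤ h ≤ 6, h ≡ 0 (mod 2), 11-h ≡ 1 (mod 2):
h=4: C(11,4)·C(4,4)·C(7,1) = 330·1·7 = 2310
h=6: C(11,6)·C(6,5)·C(5,0) = 462·6·1 = 2772
Total favorable: 5082
Total paths: 4^11 = 4194304
P = 5082/4194304 = 2541/2097152

Answer: 2541/2097152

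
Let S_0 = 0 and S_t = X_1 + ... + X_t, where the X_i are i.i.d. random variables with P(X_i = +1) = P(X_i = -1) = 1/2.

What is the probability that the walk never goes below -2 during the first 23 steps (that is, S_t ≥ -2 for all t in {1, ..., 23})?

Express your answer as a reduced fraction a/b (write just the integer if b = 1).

Let f(t,s) = #length-t paths at position s with S_1..S_t all ≥ -2.
f(t,s) = f(t-1,s-1) + f(t-1,s+1) for s ≥ -2; f(t,s) = 0 for s < -2.
t=0: f(0,0)=1
t=1: f(1,-1)=1 f(1,1)=1
t=2: f(2,-2)=1 f(2,0)=2 f(2,2)=1
t=3: f(3,-1)=3 f(3,1)=3 f(3,3)=1
t=4: f(4,-2)=3 f(4,0)=6 f(4,2)=4 f(4,4)=1
t=5: f(5,-1)=9 f(5,1)=10 f(5,3)=5 f(5,5)=1
t=6: f(6,-2)=9 f(6,0)=19 f(6,2)=15 f(6,4)=6 f(6,6)=1
t=7: f(7,-1)=28 f(7,1)=34 f(7,3)=21 f(7,5)=7 f(7,7)=1
t=8: f(8,-2)=28 f(8,0)=62 f(8,2)=55 f(8,4)=28 f(8,6)=8 f(8,8)=1
t=9: f(9,-1)=90 f(9,1)=117 f(9,3)=83 f(9,5)=36 f(9,7)=9 f(9,9)=1
t=10: f(10,-2)=90 f(10,0)=207 f(10,2)=200 f(10,4)=119 f(10,6)=45 f(10,8)=10 f(10,10)=1
t=11: f(11,-1)=297 f(11,1)=407 f(11,3)=319 f(11,5)=164 f(11,7)=55 f(11,9)=11 f(11,11)=1
t=12: f(12,-2)=297 f(12,0)=704 f(12,2)=726 f(12,4)=483 f(12,6)=219 f(12,8)=66 f(12,10)=12 f(12,12)=1
t=13: f(13,-1)=1001 f(13,1)=1430 f(13,3)=1209 f(13,5)=702 f(13,7)=285 f(13,9)=78 f(13,11)=13 f(13,13)=1
t=14: f(14,-2)=1001 f(14,0)=2431 f(14,2)=2639 f(14,4)=1911 f(14,6)=987 f(14,8)=363 f(14,10)=91 f(14,12)=14 f(14,14)=1
t=15: f(15,-1)=3432 f(15,1)=5070 f(15,3)=4550 f(15,5)=2898 f(15,7)=1350 f(15,9)=454 f(15,11)=105 f(15,13)=15 f(15,15)=1
t=16: f(16,-2)=3432 f(16,0)=8502 f(16,2)=9620 f(16,4)=7448 f(16,6)=4248 f(16,8)=1804 f(16,10)=559 f(16,12)=120 f(16,14)=16 f(16,16)=1
t=17: f(17,-1)=11934 f(17,1)=18122 f(17,3)=17068 f(17,5)=11696 f(17,7)=6052 f(17,9)=2363 f(17,11)=679 f(17,13)=136 f(17,15)=17 f(17,17)=1
t=18: f(18,-2)=11934 f(18,0)=30056 f(18,2)=35190 f(18,4)=28764 f(18,6)=17748 f(18,8)=8415 f(18,10)=3042 f(18,12)=815 f(18,14)=153 f(18,16)=18 f(18,18)=1
t=19: f(19,-1)=41990 f(19,1)=65246 f(19,3)=63954 f(19,5)=46512 f(19,7)=26163 f(19,9)=11457 f(19,11)=3857 f(19,13)=968 f(19,15)=171 f(19,17)=19 f(19,19)=1
t=20: f(20,-2)=41990 f(20,0)=107236 f(20,2)=129200 f(20,4)=110466 f(20,6)=72675 f(20,8)=37620 f(20,10)=15314 f(20,12)=4825 f(20,14)=1139 f(20,16)=190 f(20,18)=20 f(20,20)=1
t=21: f(21,-1)=149226 f(21,1)=236436 f(21,3)=239666 f(21,5)=183141 f(21,7)=110295 f(21,9)=52934 f(21,11)=20139 f(21,13)=5964 f(21,15)=1329 f(21,17)=210 f(21,19)=21 f(21,21)=1
t=22: f(22,-2)=149226 f(22,0)=385662 f(22,2)=476102 f(22,4)=422807 f(22,6)=293436 f(22,8)=163229 f(22,10)=73073 f(22,12)=26103 f(22,14)=7293 f(22,16)=1539 f(22,18)=231 f(22,20)=22 f(22,22)=1
t=23: f(23,-1)=534888 f(23,1)=861764 f(23,3)=898909 f(23,5)=716243 f(23,7)=456665 f(23,9)=236302 f(23,11)=99176 f(23,13)=33396 f(23,15)=8832 f(23,17)=1770 f(23,19)=253 f(23,21)=23 f(23,23)=1
Σ_s f(23,s) = 3848222
P = 3848222/8388608 = 1924111/4194304

Answer: 1924111/4194304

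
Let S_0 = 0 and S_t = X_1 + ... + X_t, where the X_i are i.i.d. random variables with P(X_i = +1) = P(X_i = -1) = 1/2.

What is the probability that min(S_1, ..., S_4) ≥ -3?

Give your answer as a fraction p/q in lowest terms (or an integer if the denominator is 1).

Let f(t,s) = #length-t paths at position s with S_1..S_t all ≥ -3.
f(t,s) = f(t-1,s-1) + f(t-1,s+1) for s ≥ -3; f(t,s) = 0 for s < -3.
t=0: f(0,0)=1
t=1: f(1,-1)=1 f(1,1)=1
t=2: f(2,-2)=1 f(2,0)=2 f(2,2)=1
t=3: f(3,-3)=1 f(3,-1)=3 f(3,1)=3 f(3,3)=1
t=4: f(4,-2)=4 f(4,0)=6 f(4,2)=4 f(4,4)=1
Σ_s f(4,s) = 15
P = 15/16 = 15/16

Answer: 15/16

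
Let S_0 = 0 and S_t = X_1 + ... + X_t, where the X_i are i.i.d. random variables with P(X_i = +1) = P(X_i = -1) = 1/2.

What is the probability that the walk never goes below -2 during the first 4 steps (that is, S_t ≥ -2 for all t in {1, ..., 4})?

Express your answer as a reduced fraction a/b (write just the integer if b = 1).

Answer: 7/8

Derivation:
Let f(t,s) = #length-t paths at position s with S_1..S_t all ≥ -2.
f(t,s) = f(t-1,s-1) + f(t-1,s+1) for s ≥ -2; f(t,s) = 0 for s < -2.
t=0: f(0,0)=1
t=1: f(1,-1)=1 f(1,1)=1
t=2: f(2,-2)=1 f(2,0)=2 f(2,2)=1
t=3: f(3,-1)=3 f(3,1)=3 f(3,3)=1
t=4: f(4,-2)=3 f(4,0)=6 f(4,2)=4 f(4,4)=1
Σ_s f(4,s) = 14
P = 14/16 = 7/8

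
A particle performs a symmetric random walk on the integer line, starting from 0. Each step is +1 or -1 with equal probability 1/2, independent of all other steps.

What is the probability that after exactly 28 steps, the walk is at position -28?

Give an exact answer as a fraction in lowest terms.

Answer: 1/268435456

Derivation:
To reach position -28 after 28 steps: need 0 steps of +1 and 28 of -1.
Favorable paths: C(28,0) = 1
Total paths: 2^28 = 268435456
P = 1/268435456 = 1/268435456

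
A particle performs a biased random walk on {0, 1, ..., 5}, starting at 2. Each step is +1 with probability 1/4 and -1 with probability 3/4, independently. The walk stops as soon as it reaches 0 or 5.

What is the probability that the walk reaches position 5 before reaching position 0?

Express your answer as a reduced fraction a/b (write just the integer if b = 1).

Biased walk: p = 1/4, q = 3/4, r = q/p = 3
Gambler's ruin: P(hit 5 before 0 | start at 2) = (1 - r^a)/(1 - r^N)
r^2 = 9; r^5 = 243
P = (1 - 9) / (1 - 243) = -8 / -242 = 4/121

Answer: 4/121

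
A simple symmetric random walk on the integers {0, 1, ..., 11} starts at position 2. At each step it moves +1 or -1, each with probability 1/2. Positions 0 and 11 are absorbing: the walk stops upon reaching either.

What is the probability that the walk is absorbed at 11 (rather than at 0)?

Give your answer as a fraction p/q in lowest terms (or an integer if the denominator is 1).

Answer: 2/11

Derivation:
Symmetric walk (p = 1/2): the harmonic-function argument gives P(hit 11 before 0 | start at 2) = a/N.
P = 2/11 = 2/11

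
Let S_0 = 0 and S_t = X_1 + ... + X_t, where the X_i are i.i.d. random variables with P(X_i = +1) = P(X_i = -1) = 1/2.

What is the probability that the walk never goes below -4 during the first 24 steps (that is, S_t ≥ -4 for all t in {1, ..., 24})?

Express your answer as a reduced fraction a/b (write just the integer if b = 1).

Answer: 2904739/4194304

Derivation:
Let f(t,s) = #length-t paths at position s with S_1..S_t all ≥ -4.
f(t,s) = f(t-1,s-1) + f(t-1,s+1) for s ≥ -4; f(t,s) = 0 for s < -4.
t=0: f(0,0)=1
t=1: f(1,-1)=1 f(1,1)=1
t=2: f(2,-2)=1 f(2,0)=2 f(2,2)=1
t=3: f(3,-3)=1 f(3,-1)=3 f(3,1)=3 f(3,3)=1
t=4: f(4,-4)=1 f(4,-2)=4 f(4,0)=6 f(4,2)=4 f(4,4)=1
t=5: f(5,-3)=5 f(5,-1)=10 f(5,1)=10 f(5,3)=5 f(5,5)=1
t=6: f(6,-4)=5 f(6,-2)=15 f(6,0)=20 f(6,2)=15 f(6,4)=6 f(6,6)=1
t=7: f(7,-3)=20 f(7,-1)=35 f(7,1)=35 f(7,3)=21 f(7,5)=7 f(7,7)=1
t=8: f(8,-4)=20 f(8,-2)=55 f(8,0)=70 f(8,2)=56 f(8,4)=28 f(8,6)=8 f(8,8)=1
t=9: f(9,-3)=75 f(9,-1)=125 f(9,1)=126 f(9,3)=84 f(9,5)=36 f(9,7)=9 f(9,9)=1
t=10: f(10,-4)=75 f(10,-2)=200 f(10,0)=251 f(10,2)=210 f(10,4)=120 f(10,6)=45 f(10,8)=10 f(10,10)=1
t=11: f(11,-3)=275 f(11,-1)=451 f(11,1)=461 f(11,3)=330 f(11,5)=165 f(11,7)=55 f(11,9)=11 f(11,11)=1
t=12: f(12,-4)=275 f(12,-2)=726 f(12,0)=912 f(12,2)=791 f(12,4)=495 f(12,6)=220 f(12,8)=66 f(12,10)=12 f(12,12)=1
t=13: f(13,-3)=1001 f(13,-1)=1638 f(13,1)=1703 f(13,3)=1286 f(13,5)=715 f(13,7)=286 f(13,9)=78 f(13,11)=13 f(13,13)=1
t=14: f(14,-4)=1001 f(14,-2)=2639 f(14,0)=3341 f(14,2)=2989 f(14,4)=2001 f(14,6)=1001 f(14,8)=364 f(14,10)=91 f(14,12)=14 f(14,14)=1
t=15: f(15,-3)=3640 f(15,-1)=5980 f(15,1)=6330 f(15,3)=4990 f(15,5)=3002 f(15,7)=1365 f(15,9)=455 f(15,11)=105 f(15,13)=15 f(15,15)=1
t=16: f(16,-4)=3640 f(16,-2)=9620 f(16,0)=12310 f(16,2)=11320 f(16,4)=7992 f(16,6)=4367 f(16,8)=1820 f(16,10)=560 f(16,12)=120 f(16,14)=16 f(16,16)=1
t=17: f(17,-3)=13260 f(17,-1)=21930 f(17,1)=23630 f(17,3)=19312 f(17,5)=12359 f(17,7)=6187 f(17,9)=2380 f(17,11)=680 f(17,13)=136 f(17,15)=17 f(17,17)=1
t=18: f(18,-4)=13260 f(18,-2)=35190 f(18,0)=45560 f(18,2)=42942 f(18,4)=31671 f(18,6)=18546 f(18,8)=8567 f(18,10)=3060 f(18,12)=816 f(18,14)=153 f(18,16)=18 f(18,18)=1
t=19: f(19,-3)=48450 f(19,-1)=80750 f(19,1)=88502 f(19,3)=74613 f(19,5)=50217 f(19,7)=27113 f(19,9)=11627 f(19,11)=3876 f(19,13)=969 f(19,15)=171 f(19,17)=19 f(19,19)=1
t=20: f(20,-4)=48450 f(20,-2)=129200 f(20,0)=169252 f(20,2)=163115 f(20,4)=124830 f(20,6)=77330 f(20,8)=38740 f(20,10)=15503 f(20,12)=4845 f(20,14)=1140 f(20,16)=190 f(20,18)=20 f(20,20)=1
t=21: f(21,-3)=177650 f(21,-1)=298452 f(21,1)=332367 f(21,3)=287945 f(21,5)=202160 f(21,7)=116070 f(21,9)=54243 f(21,11)=20348 f(21,13)=5985 f(21,15)=1330 f(21,17)=210 f(21,19)=21 f(21,21)=1
t=22: f(22,-4)=177650 f(22,-2)=476102 f(22,0)=630819 f(22,2)=620312 f(22,4)=490105 f(22,6)=318230 f(22,8)=170313 f(22,10)=74591 f(22,12)=26333 f(22,14)=7315 f(22,16)=1540 f(22,18)=231 f(22,20)=22 f(22,22)=1
t=23: f(23,-3)=653752 f(23,-1)=1106921 f(23,1)=1251131 f(23,3)=1110417 f(23,5)=808335 f(23,7)=488543 f(23,9)=244904 f(23,11)=100924 f(23,13)=33648 f(23,15)=8855 f(23,17)=1771 f(23,19)=253 f(23,21)=23 f(23,23)=1
t=24: f(24,-4)=653752 f(24,-2)=1760673 f(24,0)=2358052 f(24,2)=2361548 f(24,4)=1918752 f(24,6)=1296878 f(24,8)=733447 f(24,10)=345828 f(24,12)=134572 f(24,14)=42503 f(24,16)=10626 f(24,18)=2024 f(24,20)=276 f(24,22)=24 f(24,24)=1
Σ_s f(24,s) = 11618956
P = 11618956/16777216 = 2904739/4194304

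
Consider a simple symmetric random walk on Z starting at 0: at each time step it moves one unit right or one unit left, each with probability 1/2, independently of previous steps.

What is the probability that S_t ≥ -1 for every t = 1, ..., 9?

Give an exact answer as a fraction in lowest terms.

Let f(t,s) = #length-t paths at position s with S_1..S_t all ≥ -1.
f(t,s) = f(t-1,s-1) + f(t-1,s+1) for s ≥ -1; f(t,s) = 0 for s < -1.
t=0: f(0,0)=1
t=1: f(1,-1)=1 f(1,1)=1
t=2: f(2,0)=2 f(2,2)=1
t=3: f(3,-1)=2 f(3,1)=3 f(3,3)=1
t=4: f(4,0)=5 f(4,2)=4 f(4,4)=1
t=5: f(5,-1)=5 f(5,1)=9 f(5,3)=5 f(5,5)=1
t=6: f(6,0)=14 f(6,2)=14 f(6,4)=6 f(6,6)=1
t=7: f(7,-1)=14 f(7,1)=28 f(7,3)=20 f(7,5)=7 f(7,7)=1
t=8: f(8,0)=42 f(8,2)=48 f(8,4)=27 f(8,6)=8 f(8,8)=1
t=9: f(9,-1)=42 f(9,1)=90 f(9,3)=75 f(9,5)=35 f(9,7)=9 f(9,9)=1
Σ_s f(9,s) = 252
P = 252/512 = 63/128

Answer: 63/128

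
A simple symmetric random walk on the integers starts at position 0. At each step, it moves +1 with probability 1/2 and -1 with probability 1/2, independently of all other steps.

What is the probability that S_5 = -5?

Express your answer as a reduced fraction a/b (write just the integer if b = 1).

Answer: 1/32

Derivation:
To reach position -5 after 5 steps: need 0 steps of +1 and 5 of -1.
Favorable paths: C(5,0) = 1
Total paths: 2^5 = 32
P = 1/32 = 1/32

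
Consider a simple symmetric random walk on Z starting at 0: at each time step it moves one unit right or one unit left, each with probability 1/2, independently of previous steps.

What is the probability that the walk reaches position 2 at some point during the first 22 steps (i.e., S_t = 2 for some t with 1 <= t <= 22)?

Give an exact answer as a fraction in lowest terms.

Count via complement. Let g(t,s) = #length-t paths at position s with S_1..S_t all ≠ 2.
g(t,s) = g(t-1,s-1) + g(t-1,s+1) for s ≠ 2; g(t,2) = 0.
t=0: g(0,0)=1
t=1: g(1,-1)=1 g(1,1)=1
t=2: g(2,-2)=1 g(2,0)=2
t=3: g(3,-3)=1 g(3,-1)=3 g(3,1)=2
t=4: g(4,-4)=1 g(4,-2)=4 g(4,0)=5
t=5: g(5,-5)=1 g(5,-3)=5 g(5,-1)=9 g(5,1)=5
t=6: g(6,-6)=1 g(6,-4)=6 g(6,-2)=14 g(6,0)=14
t=7: g(7,-7)=1 g(7,-5)=7 g(7,-3)=20 g(7,-1)=28 g(7,1)=14
t=8: g(8,-8)=1 g(8,-6)=8 g(8,-4)=27 g(8,-2)=48 g(8,0)=42
t=9: g(9,-9)=1 g(9,-7)=9 g(9,-5)=35 g(9,-3)=75 g(9,-1)=90 g(9,1)=42
t=10: g(10,-10)=1 g(10,-8)=10 g(10,-6)=44 g(10,-4)=110 g(10,-2)=165 g(10,0)=132
t=11: g(11,-11)=1 g(11,-9)=11 g(11,-7)=54 g(11,-5)=154 g(11,-3)=275 g(11,-1)=297 g(11,1)=132
t=12: g(12,-12)=1 g(12,-10)=12 g(12,-8)=65 g(12,-6)=208 g(12,-4)=429 g(12,-2)=572 g(12,0)=429
t=13: g(13,-13)=1 g(13,-11)=13 g(13,-9)=77 g(13,-7)=273 g(13,-5)=637 g(13,-3)=1001 g(13,-1)=1001 g(13,1)=429
t=14: g(14,-14)=1 g(14,-12)=14 g(14,-10)=90 g(14,-8)=350 g(14,-6)=910 g(14,-4)=1638 g(14,-2)=2002 g(14,0)=1430
t=15: g(15,-15)=1 g(15,-13)=15 g(15,-11)=104 g(15,-9)=440 g(15,-7)=1260 g(15,-5)=2548 g(15,-3)=3640 g(15,-1)=3432 g(15,1)=1430
t=16: g(16,-16)=1 g(16,-14)=16 g(16,-12)=119 g(16,-10)=544 g(16,-8)=1700 g(16,-6)=3808 g(16,-4)=6188 g(16,-2)=7072 g(16,0)=4862
t=17: g(17,-17)=1 g(17,-15)=17 g(17,-13)=135 g(17,-11)=663 g(17,-9)=2244 g(17,-7)=5508 g(17,-5)=9996 g(17,-3)=13260 g(17,-1)=11934 g(17,1)=4862
t=18: g(18,-18)=1 g(18,-16)=18 g(18,-14)=152 g(18,-12)=798 g(18,-10)=2907 g(18,-8)=7752 g(18,-6)=15504 g(18,-4)=23256 g(18,-2)=25194 g(18,0)=16796
t=19: g(19,-19)=1 g(19,-17)=19 g(19,-15)=170 g(19,-13)=950 g(19,-11)=3705 g(19,-9)=10659 g(19,-7)=23256 g(19,-5)=38760 g(19,-3)=48450 g(19,-1)=41990 g(19,1)=16796
t=20: g(20,-20)=1 g(20,-18)=20 g(20,-16)=189 g(20,-14)=1120 g(20,-12)=4655 g(20,-10)=14364 g(20,-8)=33915 g(20,-6)=62016 g(20,-4)=87210 g(20,-2)=90440 g(20,0)=58786
t=21: g(21,-21)=1 g(21,-19)=21 g(21,-17)=209 g(21,-15)=1309 g(21,-13)=5775 g(21,-11)=19019 g(21,-9)=48279 g(21,-7)=95931 g(21,-5)=149226 g(21,-3)=177650 g(21,-1)=149226 g(21,1)=58786
t=22: g(22,-22)=1 g(22,-20)=22 g(22,-18)=230 g(22,-16)=1518 g(22,-14)=7084 g(22,-12)=24794 g(22,-10)=67298 g(22,-8)=144210 g(22,-6)=245157 g(22,-4)=326876 g(22,-2)=326876 g(22,0)=208012
Paths never hitting 2: Σ_s g(22,s) = 1352078
Paths hitting 2: 2^22 - 1352078 = 2842226
P = 2842226/4194304 = 1421113/2097152

Answer: 1421113/2097152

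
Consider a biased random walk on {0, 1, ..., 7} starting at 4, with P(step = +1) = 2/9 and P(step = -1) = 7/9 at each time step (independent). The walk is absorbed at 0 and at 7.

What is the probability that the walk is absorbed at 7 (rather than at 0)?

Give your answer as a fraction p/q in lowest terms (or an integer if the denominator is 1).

Answer: 3816/164683

Derivation:
Biased walk: p = 2/9, q = 7/9, r = q/p = 7/2
Gambler's ruin: P(hit 7 before 0 | start at 4) = (1 - r^a)/(1 - r^N)
r^4 = 2401/16; r^7 = 823543/128
P = (1 - 2401/16) / (1 - 823543/128) = -2385/16 / -823415/128 = 3816/164683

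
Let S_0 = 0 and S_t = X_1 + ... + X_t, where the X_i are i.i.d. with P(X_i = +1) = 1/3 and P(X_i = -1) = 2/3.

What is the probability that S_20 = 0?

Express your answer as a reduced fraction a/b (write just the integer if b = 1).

Answer: 189190144/3486784401

Derivation:
To be at 0 after 20 steps: need exactly 10 steps of +1 and 10 of -1.
Number of such sequences: C(20,10) = 184756
Each has probability (1/3)^10 · (2/3)^10 = 1024/3486784401
P = 184756 · 1024/3486784401 = 189190144/3486784401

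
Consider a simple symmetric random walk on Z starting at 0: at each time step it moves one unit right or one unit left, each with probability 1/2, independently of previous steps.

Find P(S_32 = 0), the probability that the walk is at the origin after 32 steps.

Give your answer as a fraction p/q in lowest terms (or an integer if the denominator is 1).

Answer: 300540195/2147483648

Derivation:
To return to 0 after 32 steps: need exactly 16 steps of +1 and 16 of -1.
Favorable paths: C(32,16) = 601080390
Total paths: 2^32 = 4294967296
P = 601080390/4294967296 = 300540195/2147483648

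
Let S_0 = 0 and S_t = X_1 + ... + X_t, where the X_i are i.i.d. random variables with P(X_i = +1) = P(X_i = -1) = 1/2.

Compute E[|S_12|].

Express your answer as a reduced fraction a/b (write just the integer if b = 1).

Answer: 693/256

Derivation:
S_12 takes values m ≡ 0 (mod 2) with |m| ≤ 12; P(S_12=m) = C(12,(12+m)/2)/2^12.
Total paths: 2^12 = 4096
Distribution: P(S=-12)=1/4096, P(S=-10)=12/4096, P(S=-8)=66/4096, P(S=-6)=220/4096, P(S=-4)=495/4096, P(S=-2)=792/4096, P(S=0)=924/4096, P(S=2)=792/4096, P(S=4)=495/4096, P(S=6)=220/4096, P(S=8)=66/4096, P(S=10)=12/4096, P(S=12)=1/4096
E[|S_12|] = Σ_m |m|·P(S_12=m) = 11088/4096 = 693/256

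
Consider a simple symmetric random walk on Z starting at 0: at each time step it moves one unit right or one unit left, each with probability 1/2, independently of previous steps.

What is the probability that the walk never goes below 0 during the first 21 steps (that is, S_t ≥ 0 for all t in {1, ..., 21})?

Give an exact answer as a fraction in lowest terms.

Let f(t,s) = #length-t paths at position s with S_1..S_t all ≥ 0.
f(t,s) = f(t-1,s-1) + f(t-1,s+1) for s ≥ 0; f(t,s) = 0 for s < 0.
t=0: f(0,0)=1
t=1: f(1,1)=1
t=2: f(2,0)=1 f(2,2)=1
t=3: f(3,1)=2 f(3,3)=1
t=4: f(4,0)=2 f(4,2)=3 f(4,4)=1
t=5: f(5,1)=5 f(5,3)=4 f(5,5)=1
t=6: f(6,0)=5 f(6,2)=9 f(6,4)=5 f(6,6)=1
t=7: f(7,1)=14 f(7,3)=14 f(7,5)=6 f(7,7)=1
t=8: f(8,0)=14 f(8,2)=28 f(8,4)=20 f(8,6)=7 f(8,8)=1
t=9: f(9,1)=42 f(9,3)=48 f(9,5)=27 f(9,7)=8 f(9,9)=1
t=10: f(10,0)=42 f(10,2)=90 f(10,4)=75 f(10,6)=35 f(10,8)=9 f(10,10)=1
t=11: f(11,1)=132 f(11,3)=165 f(11,5)=110 f(11,7)=44 f(11,9)=10 f(11,11)=1
t=12: f(12,0)=132 f(12,2)=297 f(12,4)=275 f(12,6)=154 f(12,8)=54 f(12,10)=11 f(12,12)=1
t=13: f(13,1)=429 f(13,3)=572 f(13,5)=429 f(13,7)=208 f(13,9)=65 f(13,11)=12 f(13,13)=1
t=14: f(14,0)=429 f(14,2)=1001 f(14,4)=1001 f(14,6)=637 f(14,8)=273 f(14,10)=77 f(14,12)=13 f(14,14)=1
t=15: f(15,1)=1430 f(15,3)=2002 f(15,5)=1638 f(15,7)=910 f(15,9)=350 f(15,11)=90 f(15,13)=14 f(15,15)=1
t=16: f(16,0)=1430 f(16,2)=3432 f(16,4)=3640 f(16,6)=2548 f(16,8)=1260 f(16,10)=440 f(16,12)=104 f(16,14)=15 f(16,16)=1
t=17: f(17,1)=4862 f(17,3)=7072 f(17,5)=6188 f(17,7)=3808 f(17,9)=1700 f(17,11)=544 f(17,13)=119 f(17,15)=16 f(17,17)=1
t=18: f(18,0)=4862 f(18,2)=11934 f(18,4)=13260 f(18,6)=9996 f(18,8)=5508 f(18,10)=2244 f(18,12)=663 f(18,14)=135 f(18,16)=17 f(18,18)=1
t=19: f(19,1)=16796 f(19,3)=25194 f(19,5)=23256 f(19,7)=15504 f(19,9)=7752 f(19,11)=2907 f(19,13)=798 f(19,15)=152 f(19,17)=18 f(19,19)=1
t=20: f(20,0)=16796 f(20,2)=41990 f(20,4)=48450 f(20,6)=38760 f(20,8)=23256 f(20,10)=10659 f(20,12)=3705 f(20,14)=950 f(20,16)=170 f(20,18)=19 f(20,20)=1
t=21: f(21,1)=58786 f(21,3)=90440 f(21,5)=87210 f(21,7)=62016 f(21,9)=33915 f(21,11)=14364 f(21,13)=4655 f(21,15)=1120 f(21,17)=189 f(21,19)=20 f(21,21)=1
Σ_s f(21,s) = 352716
P = 352716/2097152 = 88179/524288

Answer: 88179/524288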